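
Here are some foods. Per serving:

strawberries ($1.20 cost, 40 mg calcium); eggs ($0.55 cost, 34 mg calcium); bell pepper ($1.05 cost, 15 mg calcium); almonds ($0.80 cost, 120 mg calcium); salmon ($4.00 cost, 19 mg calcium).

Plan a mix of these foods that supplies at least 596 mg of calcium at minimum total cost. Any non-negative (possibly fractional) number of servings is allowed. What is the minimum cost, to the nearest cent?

Cost per mg of calcium: almonds $0.0067, eggs $0.0162, strawberries $0.0300, bell pepper $0.0700, salmon $0.2105.
With no serving limits, use only almonds: 596 mg / 120 mg = 4.967 servings × $0.80 = $3.97.

$3.97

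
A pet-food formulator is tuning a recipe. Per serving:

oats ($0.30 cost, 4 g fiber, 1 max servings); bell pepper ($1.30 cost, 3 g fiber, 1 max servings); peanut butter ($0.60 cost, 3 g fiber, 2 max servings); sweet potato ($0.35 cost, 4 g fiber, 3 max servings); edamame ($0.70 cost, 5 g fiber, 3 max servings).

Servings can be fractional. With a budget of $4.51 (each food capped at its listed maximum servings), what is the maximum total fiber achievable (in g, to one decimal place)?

36.3 g

Fiber per dollar: oats 13.33, sweet potato 11.43, edamame 7.143, peanut butter 5, bell pepper 2.308.
Take 1 serving of oats: spends $0.30, +4.0 g fiber (running total 4.0 g).
Take 3 servings of sweet potato: spends $1.05, +12.0 g fiber (running total 16.0 g).
Take 3 servings of edamame: spends $2.10, +15.0 g fiber (running total 31.0 g).
Take 1.767 servings of peanut butter: spends $1.06, +5.3 g fiber (running total 36.3 g).
Greedy by best ratio exhausts the cost allowance optimally: 36.3 g.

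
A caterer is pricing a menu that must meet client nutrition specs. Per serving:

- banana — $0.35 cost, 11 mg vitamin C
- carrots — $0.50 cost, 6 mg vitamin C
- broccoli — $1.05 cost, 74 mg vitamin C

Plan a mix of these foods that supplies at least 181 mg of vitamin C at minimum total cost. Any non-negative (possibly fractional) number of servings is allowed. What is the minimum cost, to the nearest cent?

$2.57

Cost per mg of vitamin C: broccoli $0.0142, banana $0.0318, carrots $0.0833.
With no serving limits, use only broccoli: 181 mg / 74 mg = 2.446 servings × $1.05 = $2.57.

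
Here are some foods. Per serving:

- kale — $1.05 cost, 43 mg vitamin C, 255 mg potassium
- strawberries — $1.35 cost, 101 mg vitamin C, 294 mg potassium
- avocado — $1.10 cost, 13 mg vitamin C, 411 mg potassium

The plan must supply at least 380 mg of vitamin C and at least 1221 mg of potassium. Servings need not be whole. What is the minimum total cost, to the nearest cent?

For a min-cost LP with two ≥-constraints, a basic feasible solution has at most two positive variables.
kale only: max(380/43, 1221/255) = 8.837 servings → $9.28.
strawberries only: max(380/101, 1221/294) = 4.153 servings → $5.61.
avocado only: max(380/13, 1221/411) = 29.23 servings → $32.15.
kale + strawberries with both tight: 0.8847 servings and 3.386 servings → $5.50.
kale + avocado: intersection lies outside the first quadrant.
strawberries + avocado with both tight: 3.723 servings and 0.3078 servings → $5.36.
Cheapest feasible corner: $5.36.

$5.36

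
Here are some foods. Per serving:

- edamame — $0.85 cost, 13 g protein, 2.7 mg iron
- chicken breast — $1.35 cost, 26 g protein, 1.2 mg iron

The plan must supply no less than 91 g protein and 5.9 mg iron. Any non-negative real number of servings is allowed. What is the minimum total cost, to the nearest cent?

$4.87

Two binding constraints pin down two serving amounts, so the optimal mix uses at most two foods. The candidates are each food alone (scaled to the tighter of protein/iron) and each pair with both constraints tight.
edamame only: max(91/13, 5.9/2.7) = 7 servings → $5.95.
chicken breast only: max(91/26, 5.9/1.2) = 4.917 servings → $6.64.
edamame + chicken breast with both tight: 0.8095 servings and 3.095 servings → $4.87.
Cheapest feasible corner: $4.87.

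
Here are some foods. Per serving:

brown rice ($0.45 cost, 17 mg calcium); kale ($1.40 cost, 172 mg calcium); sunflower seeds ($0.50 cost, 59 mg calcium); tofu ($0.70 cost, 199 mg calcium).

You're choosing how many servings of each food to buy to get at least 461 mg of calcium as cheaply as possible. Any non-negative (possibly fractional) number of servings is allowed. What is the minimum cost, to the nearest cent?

$1.62

Cost per mg of calcium: tofu $0.0035, kale $0.0081, sunflower seeds $0.0085, brown rice $0.0265.
With no serving limits, use only tofu: 461 mg / 199 mg = 2.317 servings × $0.70 = $1.62.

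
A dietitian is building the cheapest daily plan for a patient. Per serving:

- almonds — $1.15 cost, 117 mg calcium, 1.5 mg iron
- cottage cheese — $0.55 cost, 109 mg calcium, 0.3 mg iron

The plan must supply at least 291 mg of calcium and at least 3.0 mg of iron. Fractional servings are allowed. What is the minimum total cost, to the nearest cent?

$2.51

Compare the cost at each extreme point of the feasible region.
almonds only: max(291/117, 3.0/1.5) = 2.487 servings → $2.86.
cottage cheese only: max(291/109, 3.0/0.3) = 10 servings → $5.50.
almonds + cottage cheese with both tight: 1.867 servings and 0.6659 servings → $2.51.
The minimum over all feasible corners is $2.51.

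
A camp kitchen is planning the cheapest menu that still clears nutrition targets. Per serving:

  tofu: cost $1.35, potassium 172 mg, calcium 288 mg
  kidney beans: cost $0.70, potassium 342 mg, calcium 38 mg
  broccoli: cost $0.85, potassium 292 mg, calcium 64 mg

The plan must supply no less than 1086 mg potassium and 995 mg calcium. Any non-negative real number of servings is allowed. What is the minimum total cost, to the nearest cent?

$5.47

A basic optimal solution has at most two foods positive. Try each food alone and each pair with both targets met exactly.
tofu only: max(1086/172, 995/288) = 6.314 servings → $8.52.
kidney beans only: max(1086/342, 995/38) = 26.18 servings → $18.33.
broccoli only: max(1086/292, 995/64) = 15.55 servings → $13.21.
tofu + kidney beans with both tight: 3.252 servings and 1.54 servings → $5.47.
tofu + broccoli with both tight: 3.024 servings and 1.938 servings → $5.73.
kidney beans + broccoli: intersection lies outside the first quadrant.
Cheapest feasible corner: $5.47.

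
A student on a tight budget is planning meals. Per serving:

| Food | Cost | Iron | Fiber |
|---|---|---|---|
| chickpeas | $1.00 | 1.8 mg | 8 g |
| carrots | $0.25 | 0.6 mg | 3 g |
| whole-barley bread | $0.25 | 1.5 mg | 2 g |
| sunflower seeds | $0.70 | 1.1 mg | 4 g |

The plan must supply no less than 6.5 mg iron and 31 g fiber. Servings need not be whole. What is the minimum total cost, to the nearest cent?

$2.61

Minimising a linear cost over {iron ≥ 6.5, fiber ≥ 31, servings ≥ 0} — the optimum is at a vertex, using one or two foods.
chickpeas only: max(6.5/1.8, 31/8) = 3.875 servings → $3.88.
carrots only: max(6.5/0.6, 31/3) = 10.83 servings → $2.71.
whole-barley bread only: max(6.5/1.5, 31/2) = 15.5 servings → $3.88.
sunflower seeds only: max(6.5/1.1, 31/4) = 7.75 servings → $5.42.
chickpeas + carrots with both tight: 1.5 servings and 6.333 servings → $3.08.
chickpeas + whole-barley bread with both targets exact would need a negative amount; discard.
chickpeas + sunflower seeds: the both-tight solution has a negative serving — not a feasible corner.
carrots + whole-barley bread with both tight: 10.15 servings and 0.2727 servings → $2.61.
carrots + sunflower seeds with both tight: 9 servings and 1 serving → $2.95.
whole-barley bread + sunflower seeds: the both-tight solution has a negative serving — not a feasible corner.
Cheapest feasible corner: $2.61.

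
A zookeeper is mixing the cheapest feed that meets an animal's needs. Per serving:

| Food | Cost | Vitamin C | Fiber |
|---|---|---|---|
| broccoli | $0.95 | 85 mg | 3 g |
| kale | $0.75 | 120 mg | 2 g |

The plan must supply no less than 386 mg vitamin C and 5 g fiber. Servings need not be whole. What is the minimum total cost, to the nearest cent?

$2.41

The cheapest plan sits at a corner of the feasible region — with two constraints it uses at most two foods.
broccoli only: max(386/85, 5/3) = 4.541 servings → $4.31.
kale only: max(386/120, 5/2) = 3.217 servings → $2.41.
broccoli + kale: intersection lies outside the first quadrant.
Cheapest feasible corner: $2.41.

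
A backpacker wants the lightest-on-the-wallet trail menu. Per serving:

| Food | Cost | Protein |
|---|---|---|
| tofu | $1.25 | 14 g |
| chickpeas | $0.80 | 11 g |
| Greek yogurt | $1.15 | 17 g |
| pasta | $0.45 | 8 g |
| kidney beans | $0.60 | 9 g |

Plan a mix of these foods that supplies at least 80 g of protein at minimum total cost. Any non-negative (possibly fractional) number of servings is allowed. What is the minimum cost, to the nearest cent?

Cost per g of protein: pasta $0.0563, kidney beans $0.0667, Greek yogurt $0.0676, chickpeas $0.0727, tofu $0.0893.
With no serving limits, use only pasta: 80 g / 8 g = 10 servings × $0.45 = $4.50.

$4.50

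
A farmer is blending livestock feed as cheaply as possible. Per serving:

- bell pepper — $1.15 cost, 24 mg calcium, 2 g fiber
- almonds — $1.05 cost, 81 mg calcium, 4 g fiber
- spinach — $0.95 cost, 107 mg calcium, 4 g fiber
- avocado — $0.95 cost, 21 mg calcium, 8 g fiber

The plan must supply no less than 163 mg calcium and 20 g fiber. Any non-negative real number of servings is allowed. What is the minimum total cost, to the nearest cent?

bell pepper only: max(163/24, 20/2) = 10 servings → $11.50.
almonds only: max(163/81, 20/4) = 5 servings → $5.25.
spinach only: max(163/107, 20/4) = 5 servings → $4.75.
avocado only: max(163/21, 20/8) = 7.762 servings → $7.37.
bell pepper + almonds with both targets exact would need a negative amount; discard.
bell pepper + spinach: intersection lies outside the first quadrant.
bell pepper + avocado with both tight: 5.893 servings and 1.027 servings → $7.75.
almonds + spinach with both targets exact would need a negative amount; discard.
almonds + avocado with both tight: 1.567 servings and 1.716 servings → $3.28.
spinach + avocado with both tight: 1.145 servings and 1.927 servings → $2.92.
The minimum over all feasible corners is $2.92.

$2.92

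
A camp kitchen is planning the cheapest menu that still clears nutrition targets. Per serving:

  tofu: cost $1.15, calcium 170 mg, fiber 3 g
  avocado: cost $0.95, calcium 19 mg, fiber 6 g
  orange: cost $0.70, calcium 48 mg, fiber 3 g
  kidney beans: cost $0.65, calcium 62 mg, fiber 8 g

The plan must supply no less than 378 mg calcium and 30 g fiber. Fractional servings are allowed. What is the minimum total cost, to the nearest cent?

This is a tiny linear program; its minimum lies at a vertex of the feasible set. List the vertices and price them.
tofu only: max(378/170, 30/3) = 10 servings → $11.50.
avocado only: max(378/19, 30/6) = 19.89 servings → $18.90.
orange only: max(378/48, 30/3) = 10 servings → $7.00.
kidney beans only: max(378/62, 30/8) = 6.097 servings → $3.96.
tofu + avocado with both tight: 1.763 servings and 4.118 servings → $5.94.
tofu + orange with both targets exact would need a negative amount; discard.
tofu + kidney beans with both tight: 0.9915 servings and 3.378 servings → $3.34.
avocado + orange with both tight: 1.325 servings and 7.351 servings → $6.40.
avocado + kidney beans: the both-tight solution has a negative serving — not a feasible corner.
orange + kidney beans with both tight: 5.879 servings and 1.545 servings → $5.12.
Cheapest feasible corner: $3.34.

$3.34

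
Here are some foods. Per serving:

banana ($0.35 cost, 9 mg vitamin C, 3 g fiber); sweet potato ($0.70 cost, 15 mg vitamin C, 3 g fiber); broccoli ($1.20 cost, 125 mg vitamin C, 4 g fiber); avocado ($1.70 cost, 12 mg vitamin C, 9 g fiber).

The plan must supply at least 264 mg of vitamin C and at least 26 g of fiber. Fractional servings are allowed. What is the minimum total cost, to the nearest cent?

banana only: max(264/9, 26/3) = 29.33 servings → $10.27.
sweet potato only: max(264/15, 26/3) = 17.6 servings → $12.32.
broccoli only: max(264/125, 26/4) = 6.5 servings → $7.80.
avocado only: max(264/12, 26/9) = 22 servings → $37.40.
banana + sweet potato: the both-tight solution has a negative serving — not a feasible corner.
banana + broccoli with both tight: 6.472 servings and 1.646 servings → $4.24.
banana + avocado with both targets exact would need a negative amount; discard.
sweet potato + broccoli with both tight: 6.965 servings and 1.276 servings → $6.41.
sweet potato + avocado: the both-tight solution has a negative serving — not a feasible corner.
broccoli + avocado with both tight: 1.916 servings and 2.037 servings → $5.76.
So the least-cost plan costs $4.24.

$4.24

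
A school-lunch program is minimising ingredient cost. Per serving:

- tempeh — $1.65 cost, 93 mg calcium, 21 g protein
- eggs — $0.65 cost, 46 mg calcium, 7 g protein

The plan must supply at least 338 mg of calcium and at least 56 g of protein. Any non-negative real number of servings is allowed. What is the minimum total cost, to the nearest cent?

At the optimum either one food covers both requirements or two foods hit both targets exactly; no other combination can be cheaper.
tempeh only: max(338/93, 56/21) = 3.634 servings → $6.00.
eggs only: max(338/46, 56/7) = 8 servings → $5.20.
tempeh + eggs with both tight: 0.6667 servings and 6 servings → $5.00.
The minimum over all feasible corners is $5.00.

$5.00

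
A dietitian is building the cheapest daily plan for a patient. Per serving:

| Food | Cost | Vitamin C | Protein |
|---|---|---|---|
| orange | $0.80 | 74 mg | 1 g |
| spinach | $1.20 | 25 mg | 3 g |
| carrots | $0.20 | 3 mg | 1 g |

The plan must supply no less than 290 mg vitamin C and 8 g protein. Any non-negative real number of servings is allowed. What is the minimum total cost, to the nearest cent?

$3.85

Two binding constraints pin down two serving amounts, so the optimal mix uses at most two foods. The candidates are each food alone (scaled to the tighter of vitamin C/protein) and each pair with both constraints tight.
orange only: max(290/74, 8/1) = 8 servings → $6.40.
spinach only: max(290/25, 8/3) = 11.6 servings → $13.92.
carrots only: max(290/3, 8/1) = 96.67 servings → $19.33.
orange + spinach with both tight: 3.401 servings and 1.533 servings → $4.56.
orange + carrots with both tight: 3.746 servings and 4.254 servings → $3.85.
spinach + carrots: the both-tight solution has a negative serving — not a feasible corner.
The minimum over all feasible corners is $3.85.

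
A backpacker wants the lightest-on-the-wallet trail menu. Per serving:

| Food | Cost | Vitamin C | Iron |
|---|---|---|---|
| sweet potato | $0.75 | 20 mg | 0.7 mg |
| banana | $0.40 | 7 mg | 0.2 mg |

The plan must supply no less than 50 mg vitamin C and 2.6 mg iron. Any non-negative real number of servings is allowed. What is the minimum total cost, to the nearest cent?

An LP optimum is at a vertex; with two nutrient constraints at most two foods are used. Check each candidate.
sweet potato only: max(50/20, 2.6/0.7) = 3.714 servings → $2.79.
banana only: max(50/7, 2.6/0.2) = 13 servings → $5.20.
sweet potato + banana: intersection lies outside the first quadrant.
So the least-cost plan costs $2.79.

$2.79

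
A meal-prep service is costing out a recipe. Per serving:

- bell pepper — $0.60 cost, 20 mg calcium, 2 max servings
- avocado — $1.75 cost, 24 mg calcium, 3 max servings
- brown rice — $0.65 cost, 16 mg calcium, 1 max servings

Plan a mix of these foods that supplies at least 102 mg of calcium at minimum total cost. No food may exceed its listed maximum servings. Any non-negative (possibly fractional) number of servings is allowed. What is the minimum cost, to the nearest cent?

$5.20

Cost per mg of calcium: bell pepper $0.0300, brown rice $0.0406, avocado $0.0729.
Take 2 servings of bell pepper: +40.0 mg calcium for $1.20 (total $1.20, still need 62.0 mg).
Take 1 serving of brown rice: +16.0 mg calcium for $0.65 (total $1.85, still need 46.0 mg).
Take 1.917 servings of avocado: +46.0 mg calcium for $3.35 (total $5.20, still need 0.0 mg).
Greedy by cheapest-per-mg is optimal for a single linear constraint, so the minimum cost is $5.20.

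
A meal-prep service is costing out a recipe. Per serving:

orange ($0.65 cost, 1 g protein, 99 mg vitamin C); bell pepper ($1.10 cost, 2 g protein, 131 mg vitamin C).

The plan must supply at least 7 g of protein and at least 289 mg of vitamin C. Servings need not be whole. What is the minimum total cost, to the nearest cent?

An LP optimum is at a vertex; with two nutrient constraints at most two foods are used. Check each candidate.
orange only: max(7/1, 289/99) = 7 servings → $4.55.
bell pepper only: max(7/2, 289/131) = 3.5 servings → $3.85.
orange + bell pepper: intersection lies outside the first quadrant.
Cheapest feasible corner: $3.85.

$3.85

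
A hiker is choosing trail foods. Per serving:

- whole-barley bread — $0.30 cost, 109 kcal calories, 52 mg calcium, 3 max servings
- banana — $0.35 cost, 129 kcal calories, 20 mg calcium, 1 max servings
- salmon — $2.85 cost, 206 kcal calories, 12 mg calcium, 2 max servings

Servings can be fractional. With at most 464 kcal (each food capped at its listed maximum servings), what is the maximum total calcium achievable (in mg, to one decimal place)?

176.5 mg

Calcium per kcal: whole-barley bread 0.4771, banana 0.155, salmon 0.05825.
Take 3 servings of whole-barley bread: uses 327 kcal, +156.0 mg calcium (running total 156.0 mg).
Take 1 serving of banana: uses 129 kcal, +20.0 mg calcium (running total 176.0 mg).
Take 0.03883 servings of salmon: uses 8 kcal, +0.5 mg calcium (running total 176.5 mg).
Filling greedily by calcium-per-kcal is optimal for one linear limit, giving 176.5 mg.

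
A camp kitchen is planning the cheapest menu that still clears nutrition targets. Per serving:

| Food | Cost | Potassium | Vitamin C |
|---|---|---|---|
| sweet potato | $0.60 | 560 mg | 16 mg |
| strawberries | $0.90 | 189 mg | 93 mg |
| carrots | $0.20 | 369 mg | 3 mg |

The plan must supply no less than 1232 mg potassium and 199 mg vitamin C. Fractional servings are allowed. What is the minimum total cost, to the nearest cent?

sweet potato only: max(1232/560, 199/16) = 12.44 servings → $7.46.
strawberries only: max(1232/189, 199/93) = 6.519 servings → $5.87.
carrots only: max(1232/369, 199/3) = 66.33 servings → $13.27.
sweet potato + strawberries with both tight: 1.569 servings and 1.87 servings → $2.62.
sweet potato + carrots with both targets exact would need a negative amount; discard.
strawberries + carrots with both tight: 2.066 servings and 2.28 servings → $2.32.
The minimum over all feasible corners is $2.32.

$2.32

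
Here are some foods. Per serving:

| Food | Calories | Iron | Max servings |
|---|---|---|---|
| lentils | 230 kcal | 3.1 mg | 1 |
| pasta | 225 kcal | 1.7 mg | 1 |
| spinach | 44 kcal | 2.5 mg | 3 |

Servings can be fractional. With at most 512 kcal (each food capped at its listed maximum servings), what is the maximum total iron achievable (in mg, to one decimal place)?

11.7 mg

Iron per kcal: spinach 0.05682, lentils 0.01348, pasta 0.007556.
Take 3 servings of spinach: uses 132 kcal, +7.5 mg iron (running total 7.5 mg).
Take 1 serving of lentils: uses 230 kcal, +3.1 mg iron (running total 10.6 mg).
Take 0.6667 servings of pasta: uses 150 kcal, +1.1 mg iron (running total 11.7 mg).
Greedy by best ratio exhausts the calories allowance optimally: 11.7 mg.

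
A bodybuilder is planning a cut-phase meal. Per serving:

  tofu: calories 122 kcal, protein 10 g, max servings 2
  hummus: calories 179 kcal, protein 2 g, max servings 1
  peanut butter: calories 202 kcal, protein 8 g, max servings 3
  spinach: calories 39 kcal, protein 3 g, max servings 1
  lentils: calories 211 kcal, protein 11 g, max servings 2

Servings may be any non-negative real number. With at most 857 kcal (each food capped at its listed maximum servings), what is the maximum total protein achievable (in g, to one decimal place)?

51.0 g

Protein per kcal: tofu 0.08197, spinach 0.07692, lentils 0.05213, peanut butter 0.0396, hummus 0.01117.
Take 2 servings of tofu: uses 244 kcal, +20.0 g protein (running total 20.0 g).
Take 1 serving of spinach: uses 39 kcal, +3.0 g protein (running total 23.0 g).
Take 2 servings of lentils: uses 422 kcal, +22.0 g protein (running total 45.0 g).
Take 0.7525 servings of peanut butter: uses 152 kcal, +6.0 g protein (running total 51.0 g).
Filling greedily by protein-per-kcal is optimal for one linear limit, giving 51.0 g.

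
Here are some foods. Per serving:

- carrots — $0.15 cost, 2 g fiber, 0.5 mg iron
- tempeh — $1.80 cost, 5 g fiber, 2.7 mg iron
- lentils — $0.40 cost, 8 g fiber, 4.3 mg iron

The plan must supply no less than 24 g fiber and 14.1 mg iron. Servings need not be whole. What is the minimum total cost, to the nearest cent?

$1.31

Compare the cost at each extreme point of the feasible region.
carrots only: max(24/2, 14.1/0.5) = 28.2 servings → $4.23.
tempeh only: max(24/5, 14.1/2.7) = 5.222 servings → $9.40.
lentils only: max(24/8, 14.1/4.3) = 3.279 servings → $1.31.
carrots + tempeh with both targets exact would need a negative amount; discard.
carrots + lentils: the both-tight solution has a negative serving — not a feasible corner.
tempeh + lentils: intersection lies outside the first quadrant.
So the least-cost plan costs $1.31.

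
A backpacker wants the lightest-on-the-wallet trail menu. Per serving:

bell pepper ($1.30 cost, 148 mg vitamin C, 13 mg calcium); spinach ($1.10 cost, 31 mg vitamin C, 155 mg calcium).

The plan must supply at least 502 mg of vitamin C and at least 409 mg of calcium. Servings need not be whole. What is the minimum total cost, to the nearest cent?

bell pepper only: max(502/148, 409/13) = 31.46 servings → $40.90.
spinach only: max(502/31, 409/155) = 16.19 servings → $17.81.
bell pepper + spinach with both tight: 2.89 servings and 2.396 servings → $6.39.
So the least-cost plan costs $6.39.

$6.39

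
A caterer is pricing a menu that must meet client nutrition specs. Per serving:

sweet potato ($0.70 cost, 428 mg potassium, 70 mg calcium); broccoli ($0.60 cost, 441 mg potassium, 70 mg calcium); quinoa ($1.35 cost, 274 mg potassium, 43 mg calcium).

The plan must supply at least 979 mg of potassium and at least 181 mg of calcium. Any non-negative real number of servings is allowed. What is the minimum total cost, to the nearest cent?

sweet potato only: max(979/428, 181/70) = 2.586 servings → $1.81.
broccoli only: max(979/441, 181/70) = 2.586 servings → $1.55.
quinoa only: max(979/274, 181/43) = 4.209 servings → $5.68.
sweet potato + broccoli: the both-tight solution has a negative serving — not a feasible corner.
sweet potato + quinoa: the both-tight solution has a negative serving — not a feasible corner.
broccoli + quinoa with both targets exact would need a negative amount; discard.
Cheapest feasible corner: $1.55.

$1.55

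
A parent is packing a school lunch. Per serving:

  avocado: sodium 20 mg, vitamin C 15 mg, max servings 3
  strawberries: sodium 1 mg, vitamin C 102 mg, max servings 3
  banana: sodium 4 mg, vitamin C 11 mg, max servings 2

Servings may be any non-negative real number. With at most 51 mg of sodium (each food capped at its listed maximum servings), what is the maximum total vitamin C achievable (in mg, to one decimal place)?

Vitamin C per mg sodium: strawberries 102, banana 2.75, avocado 0.75.
Take 3 servings of strawberries: uses 3 mg sodium, +306.0 mg vitamin C (running total 306.0 mg).
Take 2 servings of banana: uses 8 mg sodium, +22.0 mg vitamin C (running total 328.0 mg).
Take 2 servings of avocado: uses 40 mg sodium, +30.0 mg vitamin C (running total 358.0 mg).
Greedy by best ratio exhausts the sodium allowance optimally: 358.0 mg.

358.0 mg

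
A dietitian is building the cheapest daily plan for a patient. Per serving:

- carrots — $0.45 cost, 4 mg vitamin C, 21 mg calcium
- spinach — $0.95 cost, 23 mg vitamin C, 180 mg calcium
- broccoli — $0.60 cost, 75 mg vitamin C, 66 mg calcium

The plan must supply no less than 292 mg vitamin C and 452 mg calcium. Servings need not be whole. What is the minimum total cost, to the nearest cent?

Minimising a linear cost over {vitamin C ≥ 292, calcium ≥ 452, servings ≥ 0} — the optimum is at a vertex, using one or two foods.
carrots only: max(292/4, 452/21) = 73 servings → $32.85.
spinach only: max(292/23, 452/180) = 12.7 servings → $12.06.
broccoli only: max(292/75, 452/66) = 6.848 servings → $4.11.
carrots + spinach: intersection lies outside the first quadrant.
carrots + broccoli with both tight: 11.16 servings and 3.298 servings → $7.00.
spinach + broccoli with both tight: 1.221 servings and 3.519 servings → $3.27.
Cheapest feasible corner: $3.27.

$3.27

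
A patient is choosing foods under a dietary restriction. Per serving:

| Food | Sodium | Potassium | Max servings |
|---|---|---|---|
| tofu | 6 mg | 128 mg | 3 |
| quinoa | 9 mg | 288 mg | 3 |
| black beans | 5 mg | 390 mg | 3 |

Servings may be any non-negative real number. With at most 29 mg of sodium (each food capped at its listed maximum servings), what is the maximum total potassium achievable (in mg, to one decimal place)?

Potassium per mg sodium: black beans 78, quinoa 32, tofu 21.33.
Take 3 servings of black beans: uses 15 mg sodium, +1170.0 mg potassium (running total 1170.0 mg).
Take 1.556 servings of quinoa: uses 14 mg sodium, +448.0 mg potassium (running total 1618.0 mg).
Filling greedily by potassium-per-mg sodium is optimal for one linear limit, giving 1618.0 mg.

1618.0 mg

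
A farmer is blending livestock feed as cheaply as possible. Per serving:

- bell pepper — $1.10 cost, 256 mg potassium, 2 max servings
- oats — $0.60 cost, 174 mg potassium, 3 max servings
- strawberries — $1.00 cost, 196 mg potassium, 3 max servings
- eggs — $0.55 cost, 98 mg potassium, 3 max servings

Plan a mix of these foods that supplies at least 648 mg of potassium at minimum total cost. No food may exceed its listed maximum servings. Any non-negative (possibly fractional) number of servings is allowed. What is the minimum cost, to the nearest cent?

Cost per mg of potassium: oats $0.0034, bell pepper $0.0043, strawberries $0.0051, eggs $0.0056.
Take 3 servings of oats: +522.0 mg potassium for $1.80 (total $1.80, still need 126.0 mg).
Take 0.4922 servings of bell pepper: +126.0 mg potassium for $0.54 (total $2.34, still need 0.0 mg).
Filling from the cheapest source first is optimal under one linear minimum: $2.34.

$2.34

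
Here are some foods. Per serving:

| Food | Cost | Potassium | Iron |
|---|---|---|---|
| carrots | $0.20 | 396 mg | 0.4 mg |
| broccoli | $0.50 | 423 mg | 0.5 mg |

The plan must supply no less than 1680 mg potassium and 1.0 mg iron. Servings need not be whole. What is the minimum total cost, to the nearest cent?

$0.85

carrots only: max(1680/396, 1.0/0.4) = 4.242 servings → $0.85.
broccoli only: max(1680/423, 1.0/0.5) = 3.972 servings → $1.99.
carrots + broccoli: the both-tight solution has a negative serving — not a feasible corner.
The minimum over all feasible corners is $0.85.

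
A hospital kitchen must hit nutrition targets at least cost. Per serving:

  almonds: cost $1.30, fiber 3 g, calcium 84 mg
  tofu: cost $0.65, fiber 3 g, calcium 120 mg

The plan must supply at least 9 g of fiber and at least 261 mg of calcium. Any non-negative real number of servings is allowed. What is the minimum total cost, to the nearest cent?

$1.95

almonds only: max(9/3, 261/84) = 3.107 servings → $4.04.
tofu only: max(9/3, 261/120) = 3 servings → $1.95.
almonds + tofu with both tight: 2.75 servings and 0.25 servings → $3.74.
So the least-cost plan costs $1.95.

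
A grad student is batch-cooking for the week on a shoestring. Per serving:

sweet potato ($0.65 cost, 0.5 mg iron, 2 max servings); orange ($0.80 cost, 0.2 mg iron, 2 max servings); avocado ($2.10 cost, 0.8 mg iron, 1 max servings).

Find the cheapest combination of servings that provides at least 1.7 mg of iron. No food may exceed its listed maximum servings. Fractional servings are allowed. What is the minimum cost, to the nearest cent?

Cost per mg of iron: sweet potato $1.3000, avocado $2.6250, orange $4.0000.
Take 2 servings of sweet potato: +1.0 mg iron for $1.30 (total $1.30, still need 0.7 mg).
Take 0.875 servings of avocado: +0.7 mg iron for $1.84 (total $3.14, still need 0.0 mg).
Greedy by cheapest-per-mg is optimal for a single linear constraint, so the minimum cost is $3.14.

$3.14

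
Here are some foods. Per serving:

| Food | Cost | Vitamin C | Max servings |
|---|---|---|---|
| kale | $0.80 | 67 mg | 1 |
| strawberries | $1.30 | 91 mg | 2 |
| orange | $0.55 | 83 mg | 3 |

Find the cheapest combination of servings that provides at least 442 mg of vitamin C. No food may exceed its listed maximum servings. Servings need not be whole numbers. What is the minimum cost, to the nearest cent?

Cost per mg of vitamin C: orange $0.0066, kale $0.0119, strawberries $0.0143.
Take 3 servings of orange: +249.0 mg vitamin C for $1.65 (total $1.65, still need 193.0 mg).
Take 1 serving of kale: +67.0 mg vitamin C for $0.80 (total $2.45, still need 126.0 mg).
Take 1.385 servings of strawberries: +126.0 mg vitamin C for $1.80 (total $4.25, still need 0.0 mg).
Filling from the cheapest source first is optimal under one linear minimum: $4.25.

$4.25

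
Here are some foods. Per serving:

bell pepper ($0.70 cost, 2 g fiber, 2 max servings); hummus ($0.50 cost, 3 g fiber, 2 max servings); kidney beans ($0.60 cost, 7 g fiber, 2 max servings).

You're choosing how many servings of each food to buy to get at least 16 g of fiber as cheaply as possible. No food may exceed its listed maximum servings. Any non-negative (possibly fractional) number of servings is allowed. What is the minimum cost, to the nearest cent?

Cost per g of fiber: kidney beans $0.0857, hummus $0.1667, bell pepper $0.3500.
Take 2 servings of kidney beans: +14.0 g fiber for $1.20 (total $1.20, still need 2.0 g).
Take 0.6667 servings of hummus: +2.0 g fiber for $0.33 (total $1.53, still need 0.0 g).
Greedy by cheapest-per-g is optimal for a single linear constraint, so the minimum cost is $1.53.

$1.53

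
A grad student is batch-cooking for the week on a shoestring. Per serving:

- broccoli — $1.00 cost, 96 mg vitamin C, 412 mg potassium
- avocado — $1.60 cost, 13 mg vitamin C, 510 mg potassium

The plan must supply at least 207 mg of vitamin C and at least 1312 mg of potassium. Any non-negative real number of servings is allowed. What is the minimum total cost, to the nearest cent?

An LP optimum is at a vertex; with two nutrient constraints at most two foods are used. Check each candidate.
broccoli only: max(207/96, 1312/412) = 3.184 servings → $3.18.
avocado only: max(207/13, 1312/510) = 15.92 servings → $25.48.
broccoli + avocado with both tight: 2.03 servings and 0.9327 servings → $3.52.
The minimum over all feasible corners is $3.18.

$3.18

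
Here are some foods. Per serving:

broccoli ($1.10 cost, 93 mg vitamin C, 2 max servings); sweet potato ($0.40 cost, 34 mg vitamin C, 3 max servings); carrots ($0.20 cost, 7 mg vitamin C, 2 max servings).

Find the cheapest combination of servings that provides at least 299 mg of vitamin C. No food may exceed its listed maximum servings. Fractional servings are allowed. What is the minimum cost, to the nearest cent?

Cost per mg of vitamin C: sweet potato $0.0118, broccoli $0.0118, carrots $0.0286.
Take 3 servings of sweet potato: +102.0 mg vitamin C for $1.20 (total $1.20, still need 197.0 mg).
Take 2 servings of broccoli: +186.0 mg vitamin C for $2.20 (total $3.40, still need 11.0 mg).
Take 1.571 servings of carrots: +11.0 mg vitamin C for $0.31 (total $3.71, still need 0.0 mg).
Greedy by cheapest-per-mg is optimal for a single linear constraint, so the minimum cost is $3.71.

$3.71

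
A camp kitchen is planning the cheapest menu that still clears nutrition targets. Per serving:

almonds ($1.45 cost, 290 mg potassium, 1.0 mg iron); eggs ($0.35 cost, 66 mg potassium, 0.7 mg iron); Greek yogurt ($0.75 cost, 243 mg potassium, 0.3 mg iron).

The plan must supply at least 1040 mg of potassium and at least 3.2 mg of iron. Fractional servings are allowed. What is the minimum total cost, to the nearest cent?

$3.66

almonds only: max(1040/290, 3.2/1.0) = 3.586 servings → $5.20.
eggs only: max(1040/66, 3.2/0.7) = 15.76 servings → $5.52.
Greek yogurt only: max(1040/243, 3.2/0.3) = 10.67 servings → $8.00.
almonds + eggs with both targets exact would need a negative amount; discard.
almonds + Greek yogurt with both tight: 2.985 servings and 0.7179 servings → $4.87.
eggs + Greek yogurt with both tight: 3.098 servings and 3.438 servings → $3.66.
Cheapest feasible corner: $3.66.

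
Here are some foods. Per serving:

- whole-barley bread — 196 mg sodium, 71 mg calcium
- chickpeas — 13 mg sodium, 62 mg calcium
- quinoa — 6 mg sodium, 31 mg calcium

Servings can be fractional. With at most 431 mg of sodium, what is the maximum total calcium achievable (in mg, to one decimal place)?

2226.8 mg

Calcium per mg sodium: quinoa 5.167, chickpeas 4.769, whole-barley bread 0.3622.
With no serving limits, spend the whole sodium allowance on quinoa: 431 mg / 6 mg × 31 mg = 2226.8 mg.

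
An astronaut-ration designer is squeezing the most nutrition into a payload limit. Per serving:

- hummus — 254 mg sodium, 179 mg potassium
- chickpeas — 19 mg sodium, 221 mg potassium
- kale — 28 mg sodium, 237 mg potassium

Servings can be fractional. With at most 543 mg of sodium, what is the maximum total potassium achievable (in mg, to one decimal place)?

6315.9 mg

Potassium per mg sodium: chickpeas 11.63, kale 8.464, hummus 0.7047.
With no serving limits, spend the whole sodium allowance on chickpeas: 543 mg / 19 mg × 221 mg = 6315.9 mg.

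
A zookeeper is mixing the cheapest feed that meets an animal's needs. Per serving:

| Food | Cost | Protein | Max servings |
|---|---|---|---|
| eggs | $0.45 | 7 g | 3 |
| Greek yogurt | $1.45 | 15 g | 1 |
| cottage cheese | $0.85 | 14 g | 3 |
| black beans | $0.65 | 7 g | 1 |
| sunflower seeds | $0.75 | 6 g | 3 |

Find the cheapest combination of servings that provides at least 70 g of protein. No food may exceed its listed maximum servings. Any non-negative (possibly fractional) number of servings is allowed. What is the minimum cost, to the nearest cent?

Cost per g of protein: cottage cheese $0.0607, eggs $0.0643, black beans $0.0929, Greek yogurt $0.0967, sunflower seeds $0.1250.
Take 3 servings of cottage cheese: +42.0 g protein for $2.55 (total $2.55, still need 28.0 g).
Take 3 servings of eggs: +21.0 g protein for $1.35 (total $3.90, still need 7.0 g).
Take 1 serving of black beans: +7.0 g protein for $0.65 (total $4.55, still need 0.0 g).
Filling from the cheapest source first is optimal under one linear minimum: $4.55.

$4.55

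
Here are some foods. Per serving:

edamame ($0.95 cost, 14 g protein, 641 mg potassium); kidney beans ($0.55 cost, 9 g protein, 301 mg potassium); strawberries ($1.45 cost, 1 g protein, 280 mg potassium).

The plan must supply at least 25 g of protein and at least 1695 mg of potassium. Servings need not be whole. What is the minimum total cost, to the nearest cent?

For a min-cost LP with two ≥-constraints, a basic feasible solution has at most two positive variables.
edamame only: max(25/14, 1695/641) = 2.644 servings → $2.51.
kidney beans only: max(25/9, 1695/301) = 5.631 servings → $3.10.
strawberries only: max(25/1, 1695/280) = 25 servings → $36.25.
edamame + kidney beans with both targets exact would need a negative amount; discard.
edamame + strawberries with both tight: 1.618 servings and 2.35 servings → $4.94.
kidney beans + strawberries with both tight: 2.391 servings and 3.484 servings → $6.37.
So the least-cost plan costs $2.51.

$2.51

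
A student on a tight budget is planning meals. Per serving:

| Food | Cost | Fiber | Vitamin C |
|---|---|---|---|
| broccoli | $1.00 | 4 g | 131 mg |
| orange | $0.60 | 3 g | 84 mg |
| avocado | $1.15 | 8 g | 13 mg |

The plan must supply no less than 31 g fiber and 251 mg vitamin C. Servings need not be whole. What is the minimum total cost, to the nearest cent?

$4.88

Check every corner: each single food scaled to meet both minima, and each pair solved so both constraints bind.
broccoli only: max(31/4, 251/131) = 7.75 servings → $7.75.
orange only: max(31/3, 251/84) = 10.33 servings → $6.20.
avocado only: max(31/8, 251/13) = 19.31 servings → $22.20.
broccoli + orange: intersection lies outside the first quadrant.
broccoli + avocado with both tight: 1.611 servings and 3.069 servings → $5.14.
orange + avocado with both tight: 2.536 servings and 2.924 servings → $4.88.
So the least-cost plan costs $4.88.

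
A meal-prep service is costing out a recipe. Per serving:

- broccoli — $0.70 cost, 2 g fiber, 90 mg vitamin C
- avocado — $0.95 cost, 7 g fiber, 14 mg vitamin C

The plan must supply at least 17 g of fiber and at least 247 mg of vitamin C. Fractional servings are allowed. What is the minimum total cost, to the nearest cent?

This is a tiny linear program; its minimum lies at a vertex of the feasible set. List the vertices and price them.
broccoli only: max(17/2, 247/90) = 8.5 servings → $5.95.
avocado only: max(17/7, 247/14) = 17.64 servings → $16.76.
broccoli + avocado with both tight: 2.477 servings and 1.721 servings → $3.37.
The minimum over all feasible corners is $3.37.

$3.37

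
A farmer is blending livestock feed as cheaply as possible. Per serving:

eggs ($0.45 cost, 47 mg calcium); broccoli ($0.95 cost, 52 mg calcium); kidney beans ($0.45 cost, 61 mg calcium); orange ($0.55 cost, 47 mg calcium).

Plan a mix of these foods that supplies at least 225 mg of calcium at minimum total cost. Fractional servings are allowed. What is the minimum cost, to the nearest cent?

$1.66

Cost per mg of calcium: kidney beans $0.0074, eggs $0.0096, orange $0.0117, broccoli $0.0183.
With no serving limits, use only kidney beans: 225 mg / 61 mg = 3.689 servings × $0.45 = $1.66.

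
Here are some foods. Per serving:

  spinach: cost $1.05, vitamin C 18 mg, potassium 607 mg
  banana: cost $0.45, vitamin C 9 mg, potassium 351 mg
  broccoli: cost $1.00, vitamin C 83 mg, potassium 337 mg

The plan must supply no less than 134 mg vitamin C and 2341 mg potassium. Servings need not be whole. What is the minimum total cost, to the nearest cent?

$3.57

Two binding constraints pin down two serving amounts, so the optimal mix uses at most two foods. The candidates are each food alone (scaled to the tighter of vitamin C/potassium) and each pair with both constraints tight.
spinach only: max(134/18, 2341/607) = 7.444 servings → $7.82.
banana only: max(134/9, 2341/351) = 14.89 servings → $6.70.
broccoli only: max(134/83, 2341/337) = 6.947 servings → $6.95.
spinach + banana: intersection lies outside the first quadrant.
spinach + broccoli with both tight: 3.366 servings and 0.8846 servings → $4.42.
banana + broccoli with both tight: 5.714 servings and 0.9948 servings → $3.57.
The minimum over all feasible corners is $3.57.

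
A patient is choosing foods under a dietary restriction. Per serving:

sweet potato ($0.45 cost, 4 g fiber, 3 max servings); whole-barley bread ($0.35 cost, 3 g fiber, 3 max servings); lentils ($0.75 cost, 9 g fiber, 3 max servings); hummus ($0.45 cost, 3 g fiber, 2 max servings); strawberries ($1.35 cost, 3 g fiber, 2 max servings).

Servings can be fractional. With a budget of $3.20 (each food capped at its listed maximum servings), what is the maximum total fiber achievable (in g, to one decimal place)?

Fiber per dollar: lentils 12, sweet potato 8.889, whole-barley bread 8.571, hummus 6.667, strawberries 2.222.
Take 3 servings of lentils: spends $2.25, +27.0 g fiber (running total 27.0 g).
Take 2.111 servings of sweet potato: spends $0.95, +8.4 g fiber (running total 35.4 g).
Filling greedily by fiber-per-dollar is optimal for one linear limit, giving 35.4 g.

35.4 g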